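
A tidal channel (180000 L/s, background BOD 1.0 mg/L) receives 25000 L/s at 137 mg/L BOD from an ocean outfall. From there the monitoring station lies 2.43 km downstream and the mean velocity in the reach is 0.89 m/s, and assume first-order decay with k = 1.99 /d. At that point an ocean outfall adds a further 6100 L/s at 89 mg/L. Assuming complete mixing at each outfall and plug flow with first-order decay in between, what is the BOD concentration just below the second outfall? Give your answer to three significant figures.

Conservation of mass: C = (180000·1.000 + 25000·137.0) / 205000 = 3605000/205000 = 17.59 mg/L; combined flow 205000 L/s.
Travel time t = 2.43·1000 / 0.89 = 2730 s = 0.7584 h.
Decay over the reach: 17.59·exp(−kt) = 17.59·0.9391 = 16.51 mg/L.
Second outfall: C = (205000·16.51 + 6100·89.00)/211100 = 18.61 mg/L.

18.6 mg/L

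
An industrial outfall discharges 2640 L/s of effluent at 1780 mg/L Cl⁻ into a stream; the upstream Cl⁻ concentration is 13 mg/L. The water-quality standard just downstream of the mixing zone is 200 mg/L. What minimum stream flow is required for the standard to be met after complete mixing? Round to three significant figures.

Set C_mix = 200: (Q·13.00 + 2640·1780) / (Q + 2640) = 200
→ Q = 2640·(1780 − 200)/(200 − 13.00) = 22310 L/s.

22300 L/s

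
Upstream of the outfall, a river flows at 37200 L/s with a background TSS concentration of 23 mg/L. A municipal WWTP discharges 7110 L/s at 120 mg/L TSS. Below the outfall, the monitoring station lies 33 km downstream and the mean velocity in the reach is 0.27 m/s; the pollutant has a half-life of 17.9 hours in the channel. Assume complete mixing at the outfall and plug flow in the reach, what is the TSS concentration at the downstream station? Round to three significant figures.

10.4 mg/L

After mixing, C = (37200·23.00 + 7110·120.0) / 44310 = 1709000/44310 = 38.56 mg/L.
Travel time t = 33·1000 / 0.27 = 122200 s = 33.95 h.
Half-life 17.9 h → k = ln 2 / 17.9 = 0.03872 h⁻¹ = 0.9294 d⁻¹.
First-order decay: C = 38.56·exp(−k·t) = 38.56·0.2686 = 10.36 mg/L.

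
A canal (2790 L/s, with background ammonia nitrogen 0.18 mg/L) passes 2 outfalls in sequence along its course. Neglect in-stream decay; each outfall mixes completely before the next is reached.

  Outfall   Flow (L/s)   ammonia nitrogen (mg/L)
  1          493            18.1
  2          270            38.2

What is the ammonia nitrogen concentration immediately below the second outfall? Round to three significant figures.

5.56 mg/L

Outfall 1: combined Q = 3283 L/s; C = (2790·0.1800 + 493.0·18.10)/3283 = 2.871 mg/L.
Outfall 2: combined Q = 3553 L/s; C = (3283·2.871 + 270.0·38.20)/3553 = 5.556 mg/L.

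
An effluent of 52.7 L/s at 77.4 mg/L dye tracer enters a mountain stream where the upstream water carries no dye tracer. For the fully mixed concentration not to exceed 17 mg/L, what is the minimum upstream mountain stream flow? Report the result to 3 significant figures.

Set C_mix = 17: (Q·0 + 52.70·77.40) / (Q + 52.70) = 17
→ Q = 52.70·(77.40 − 17)/(17 − 0) = 187.2 L/s.

187 L/s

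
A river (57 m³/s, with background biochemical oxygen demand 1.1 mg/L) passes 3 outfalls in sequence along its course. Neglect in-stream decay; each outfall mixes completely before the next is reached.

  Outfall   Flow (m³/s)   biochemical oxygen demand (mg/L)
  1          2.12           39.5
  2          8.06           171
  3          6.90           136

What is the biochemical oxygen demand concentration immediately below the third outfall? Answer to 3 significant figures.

Below outfall 1: Q → 59.12 m³/s, C = (57.00·1.100 + 2.120·39.50)/59.12 = 2.477 mg/L.
Below outfall 2: Q → 67.18 m³/s, C = (59.12·2.477 + 8.060·171.0)/67.18 = 22.70 mg/L.
Below outfall 3: Q → 74.08 m³/s, C = (67.18·22.70 + 6.900·136.0)/74.08 = 33.25 mg/L.

33.2 mg/L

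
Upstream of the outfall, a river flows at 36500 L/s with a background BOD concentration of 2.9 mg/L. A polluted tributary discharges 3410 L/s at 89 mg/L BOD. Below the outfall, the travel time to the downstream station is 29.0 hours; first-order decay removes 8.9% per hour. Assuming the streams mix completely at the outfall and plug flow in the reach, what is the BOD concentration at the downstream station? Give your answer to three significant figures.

0.687 mg/L

Conservation of mass: C = (36500·2.900 + 3410·89.00) / 39910 = 409300/39910 = 10.26 mg/L.
8.9%/h lost → k = −ln(1 − 0.089) = 0.09321 h⁻¹.
After decay, C = 10.26 × e^(−kt) = 10.26 × 0.06699 = 0.6871 mg/L.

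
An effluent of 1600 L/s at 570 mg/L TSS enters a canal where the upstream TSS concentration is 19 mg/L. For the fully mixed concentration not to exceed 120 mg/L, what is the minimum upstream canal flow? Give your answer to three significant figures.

7130 L/s

Set C_mix = 120: (Q·19.00 + 1600·570.0) / (Q + 1600) = 120
→ Q = 1600·(570.0 − 120)/(120 − 19.00) = 7129 L/s.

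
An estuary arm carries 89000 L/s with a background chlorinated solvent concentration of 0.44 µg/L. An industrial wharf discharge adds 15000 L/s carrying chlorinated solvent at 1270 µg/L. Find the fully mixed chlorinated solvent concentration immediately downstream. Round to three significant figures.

Mixed concentration C = ΣQC/ΣQ = (89000·0.4400 + 15000·1270) / 104000 = 19090000/104000 = 183.5 µg/L.

184 µg/L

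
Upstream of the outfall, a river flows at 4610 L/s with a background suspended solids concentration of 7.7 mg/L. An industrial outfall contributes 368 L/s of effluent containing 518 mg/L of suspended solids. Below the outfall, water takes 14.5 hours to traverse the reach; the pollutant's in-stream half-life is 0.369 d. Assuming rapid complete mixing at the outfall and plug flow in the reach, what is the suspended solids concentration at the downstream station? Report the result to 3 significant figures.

14.6 mg/L

Flow-weighted average: C = (4610·7.700 + 368.0·518.0) / 4978 = 226100/4978 = 45.42 mg/L.
Half-life 0.369 d → k = ln 2 / 0.369 = 1.878 d⁻¹.
First-order decay: C = 45.42·exp(−k·t) = 45.42·0.3215 = 14.60 mg/L.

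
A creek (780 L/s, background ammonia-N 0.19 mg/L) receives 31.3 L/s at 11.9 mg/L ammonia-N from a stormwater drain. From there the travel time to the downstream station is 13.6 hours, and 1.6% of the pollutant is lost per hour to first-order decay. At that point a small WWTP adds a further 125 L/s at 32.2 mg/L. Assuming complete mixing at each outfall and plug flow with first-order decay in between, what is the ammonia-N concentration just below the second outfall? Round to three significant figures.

Conservation of mass: C = (780.0·0.1900 + 31.30·11.90) / 811.3 = 520.7/811.3 = 0.6418 mg/L; combined flow 811.3 L/s.
1.6%/h lost → k = −ln(1 − 0.016) = 0.01613 h⁻¹.
First-order decay: C = 0.6418·exp(−k·t) = 0.6418·0.8030 = 0.5154 mg/L.
Second outfall: C = (811.3·0.5154 + 125.0·32.20)/936.3 = 4.745 mg/L.

4.75 mg/L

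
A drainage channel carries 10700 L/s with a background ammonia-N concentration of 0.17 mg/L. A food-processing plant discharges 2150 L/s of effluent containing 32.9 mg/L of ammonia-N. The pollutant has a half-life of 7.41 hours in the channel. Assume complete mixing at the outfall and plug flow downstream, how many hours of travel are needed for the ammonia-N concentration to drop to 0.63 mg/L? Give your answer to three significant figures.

Mass balance: C = (10700·0.1700 + 2150·32.90) / 12850 = 72550/12850 = 5.646 mg/L.
Half-life 7.41 h → k = ln 2 / 7.41 = 0.09354 h⁻¹ = 2.245 d⁻¹.
5.646·exp(−k·t) = 0.63 → t = ln(5.646/0.63)/k = 84400 s = 23.44 h.

23.4 h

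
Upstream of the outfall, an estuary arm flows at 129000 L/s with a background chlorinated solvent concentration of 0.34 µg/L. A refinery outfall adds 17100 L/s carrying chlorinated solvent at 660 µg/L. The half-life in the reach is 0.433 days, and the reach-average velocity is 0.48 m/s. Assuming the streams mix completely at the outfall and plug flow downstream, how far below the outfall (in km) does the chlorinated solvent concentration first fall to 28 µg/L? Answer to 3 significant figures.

Flow-weighted average: C = (129000·0.3400 + 17100·660.0) / 146100 = 11330000/146100 = 77.55 µg/L.
Half-life 0.433 d → k = ln 2 / 0.433 = 1.601 d⁻¹.
Set 77.55·exp(−k·t) = 28 → t = ln(77.55/28)/k = 54980 s = 15.27 h.
Distance = v·t = 0.48·54980 = 26390 m = 26.39 km.

26.4 km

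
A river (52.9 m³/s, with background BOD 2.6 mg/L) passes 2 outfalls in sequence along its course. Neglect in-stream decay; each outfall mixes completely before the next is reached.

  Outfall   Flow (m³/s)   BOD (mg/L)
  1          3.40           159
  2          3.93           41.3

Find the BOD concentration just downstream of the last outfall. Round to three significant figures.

Outfall 1: combined Q = 56.30 m³/s; C = (52.90·2.600 + 3.400·159.0)/56.30 = 12.05 mg/L.
Outfall 2: combined Q = 60.23 m³/s; C = (56.30·12.05 + 3.930·41.30)/60.23 = 13.95 mg/L.

14.0 mg/L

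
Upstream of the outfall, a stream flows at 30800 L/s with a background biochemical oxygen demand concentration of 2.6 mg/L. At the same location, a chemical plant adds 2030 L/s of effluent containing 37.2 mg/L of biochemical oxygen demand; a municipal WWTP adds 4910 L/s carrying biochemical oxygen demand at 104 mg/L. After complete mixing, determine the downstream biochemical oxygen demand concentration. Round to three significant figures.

17.7 mg/L

After mixing, C = (30800·2.600 + 2030·37.20 + 4910·104.0) / 37740 = 666200/37740 = 17.65 mg/L.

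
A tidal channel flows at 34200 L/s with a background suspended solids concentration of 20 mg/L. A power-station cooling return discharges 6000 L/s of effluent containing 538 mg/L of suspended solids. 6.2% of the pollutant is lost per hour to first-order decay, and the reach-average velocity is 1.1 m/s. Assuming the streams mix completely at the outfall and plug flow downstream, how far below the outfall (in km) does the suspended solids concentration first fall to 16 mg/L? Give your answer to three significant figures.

After mixing, C = (34200·20.00 + 6000·538.0) / 40200 = 3912000/40200 = 97.31 mg/L.
6.2%/h lost → k = −ln(1 − 0.062) = 0.06401 h⁻¹.
Set 97.31·exp(−k·t) = 16 → t = ln(97.31/16)/k = 101500 s = 28.21 h.
Distance = v·t = 1.1·101500 = 111700 m = 111.7 km.

112 km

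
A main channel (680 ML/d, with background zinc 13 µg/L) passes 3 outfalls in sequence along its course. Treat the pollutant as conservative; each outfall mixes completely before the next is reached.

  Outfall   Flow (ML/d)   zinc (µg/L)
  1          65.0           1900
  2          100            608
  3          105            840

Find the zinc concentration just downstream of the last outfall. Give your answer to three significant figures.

296 µg/L

Below outfall 1: Q → 745.0 ML/d, C = (680.0·13.00 + 65.00·1900)/745.0 = 177.6 µg/L.
Below outfall 2: Q → 845.0 ML/d, C = (745.0·177.6 + 100.0·608.0)/845.0 = 228.6 µg/L.
Below outfall 3: Q → 950.0 ML/d, C = (845.0·228.6 + 105.0·840.0)/950.0 = 296.1 µg/L.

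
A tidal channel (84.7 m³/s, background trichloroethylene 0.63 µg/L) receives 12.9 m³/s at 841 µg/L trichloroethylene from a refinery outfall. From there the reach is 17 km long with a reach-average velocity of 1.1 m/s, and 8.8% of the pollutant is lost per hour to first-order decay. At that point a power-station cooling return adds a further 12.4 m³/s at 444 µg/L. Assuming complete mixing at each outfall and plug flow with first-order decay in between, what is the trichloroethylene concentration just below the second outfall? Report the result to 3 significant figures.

117 µg/L

After mixing, C = (84.70·0.6300 + 12.90·841.0) / 97.60 = 10900/97.60 = 111.7 µg/L; combined flow 97.60 m³/s.
Travel time t = 17·1000 / 1.1 = 15450 s = 4.293 h.
8.8%/h lost → k = −ln(1 − 0.088) = 0.09212 h⁻¹.
After decay, C = 111.7 × e^(−kt) = 111.7 × 0.6734 = 75.22 µg/L.
At the second outfall, C = (97.60·75.22 + 12.40·444.0) / (97.60 + 12.40) = 116.8 µg/L.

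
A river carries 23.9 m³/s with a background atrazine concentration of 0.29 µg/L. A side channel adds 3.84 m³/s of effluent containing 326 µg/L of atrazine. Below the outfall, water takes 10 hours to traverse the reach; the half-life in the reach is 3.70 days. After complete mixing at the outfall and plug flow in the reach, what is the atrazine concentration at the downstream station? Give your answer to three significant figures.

42.0 µg/L

Flow-weighted average: C = (23.90·0.2900 + 3.840·326.0) / 27.74 = 1259/27.74 = 45.38 µg/L.
Half-life 3.70 d → k = ln 2 / 3.70 = 0.1873 d⁻¹.
After decay, C = 45.38 × e^(−kt) = 45.38 × 0.9249 = 41.97 µg/L.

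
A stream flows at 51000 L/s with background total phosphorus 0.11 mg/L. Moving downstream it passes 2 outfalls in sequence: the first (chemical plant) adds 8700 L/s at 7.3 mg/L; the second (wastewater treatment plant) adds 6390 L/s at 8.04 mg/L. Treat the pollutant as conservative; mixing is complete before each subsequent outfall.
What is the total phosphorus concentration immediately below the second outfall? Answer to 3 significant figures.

Outfall 1: combined Q = 59700 L/s; C = (51000·0.1100 + 8700·7.300)/59700 = 1.158 mg/L.
Outfall 2: combined Q = 66090 L/s; C = (59700·1.158 + 6390·8.040)/66090 = 1.823 mg/L.

1.82 mg/L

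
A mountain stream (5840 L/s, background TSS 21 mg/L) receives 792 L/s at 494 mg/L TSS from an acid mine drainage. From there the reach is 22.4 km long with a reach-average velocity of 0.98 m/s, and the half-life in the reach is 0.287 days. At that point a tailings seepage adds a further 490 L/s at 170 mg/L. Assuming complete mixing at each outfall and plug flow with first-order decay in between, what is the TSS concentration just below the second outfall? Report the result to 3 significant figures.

49.8 mg/L

Mass balance: C = (5840·21.00 + 792.0·494.0) / 6632 = 513900/6632 = 77.49 mg/L; combined flow 6632 L/s.
Travel time t = 22.4·1000 / 0.98 = 22860 s = 6.349 h.
Half-life 0.287 d → k = ln 2 / 0.287 = 2.415 d⁻¹.
First-order decay: C = 77.49·exp(−k·t) = 77.49·0.5279 = 40.90 mg/L.
Second outfall: C = (6632·40.90 + 490.0·170.0)/7122 = 49.78 mg/L.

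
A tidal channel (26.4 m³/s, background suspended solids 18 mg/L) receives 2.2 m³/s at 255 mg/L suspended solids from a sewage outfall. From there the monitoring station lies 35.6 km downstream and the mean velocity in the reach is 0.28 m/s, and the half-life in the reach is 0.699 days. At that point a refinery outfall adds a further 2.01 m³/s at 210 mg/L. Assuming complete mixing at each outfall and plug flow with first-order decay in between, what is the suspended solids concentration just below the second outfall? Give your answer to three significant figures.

21.7 mg/L

Flow-weighted average: C = (26.40·18.00 + 2.200·255.0) / 28.60 = 1036/28.60 = 36.23 mg/L; combined flow 28.60 m³/s.
Travel time t = 35.6·1000 / 0.28 = 127100 s = 35.32 h.
Half-life 0.699 d → k = ln 2 / 0.699 = 0.9916 d⁻¹.
First-order decay: C = 36.23·exp(−k·t) = 36.23·0.2324 = 8.421 mg/L.
Second outfall: C = (28.60·8.421 + 2.010·210.0)/30.61 = 21.66 mg/L.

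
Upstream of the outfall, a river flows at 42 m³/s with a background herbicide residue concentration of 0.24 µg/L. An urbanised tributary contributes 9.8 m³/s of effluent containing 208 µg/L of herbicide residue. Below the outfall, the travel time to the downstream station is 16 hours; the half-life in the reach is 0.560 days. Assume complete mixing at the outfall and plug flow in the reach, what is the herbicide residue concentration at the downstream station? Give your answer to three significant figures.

Mass balance: C = (42.00·0.2400 + 9.800·208.0) / 51.80 = 2048/51.80 = 39.55 µg/L.
Half-life 0.560 d → k = ln 2 / 0.560 = 1.238 d⁻¹.
Applying C = C₀e^(−kt): 39.55 × 0.4382 = 17.33 µg/L.

17.3 µg/L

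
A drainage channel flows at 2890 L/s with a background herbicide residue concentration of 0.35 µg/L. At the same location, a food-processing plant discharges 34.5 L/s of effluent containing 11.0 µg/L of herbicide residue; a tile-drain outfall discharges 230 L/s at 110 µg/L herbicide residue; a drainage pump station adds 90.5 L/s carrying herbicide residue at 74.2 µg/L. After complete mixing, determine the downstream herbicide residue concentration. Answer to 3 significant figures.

Flow-weighted average: C = (2890·0.3500 + 34.50·11.00 + 230.0·110.0 + 90.50·74.20) / 3245 = 33410/3245 = 10.29 µg/L.

10.3 µg/L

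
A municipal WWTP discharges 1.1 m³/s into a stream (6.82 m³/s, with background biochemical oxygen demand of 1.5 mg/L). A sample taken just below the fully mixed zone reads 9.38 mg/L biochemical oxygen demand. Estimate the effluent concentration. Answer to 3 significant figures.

58.2 mg/L

Mass balance: 6.820·1.500 + 1.100·Cₑ = 7.920·9.380
→ Cₑ = (7.920·9.380 − 6.820·1.500) / 1.100 = 58.24 mg/L.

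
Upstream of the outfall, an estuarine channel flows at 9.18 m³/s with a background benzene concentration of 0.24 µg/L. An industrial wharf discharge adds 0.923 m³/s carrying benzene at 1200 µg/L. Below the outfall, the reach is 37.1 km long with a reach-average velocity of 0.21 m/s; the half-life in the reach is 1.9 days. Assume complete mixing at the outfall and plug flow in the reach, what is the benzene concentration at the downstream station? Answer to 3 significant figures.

After mixing, C = (9.180·0.2400 + 0.9230·1200) / 10.10 = 1110/10.10 = 109.8 µg/L.
Travel time t = 37.1·1000 / 0.21 = 176700 s = 49.07 h.
Half-life 1.9 d → k = ln 2 / 1.9 = 0.3648 d⁻¹.
After decay, C = 109.8 × e^(−kt) = 109.8 × 0.4743 = 52.10 µg/L.

52.1 µg/L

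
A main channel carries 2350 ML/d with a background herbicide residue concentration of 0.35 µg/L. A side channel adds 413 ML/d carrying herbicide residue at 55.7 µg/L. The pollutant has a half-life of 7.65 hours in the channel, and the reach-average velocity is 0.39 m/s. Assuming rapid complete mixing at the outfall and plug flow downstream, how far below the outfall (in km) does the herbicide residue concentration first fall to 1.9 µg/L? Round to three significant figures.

Conservation of mass: C = (2350·0.3500 + 413.0·55.70) / 2763 = 23830/2763 = 8.623 µg/L.
Half-life 7.65 h → k = ln 2 / 7.65 = 0.09061 h⁻¹ = 2.175 d⁻¹.
Set 8.623·exp(−k·t) = 1.9 → t = ln(8.623/1.9)/k = 60100 s = 16.69 h.
Distance = v·t = 0.39·60100 = 23440 m = 23.44 km.

23.4 km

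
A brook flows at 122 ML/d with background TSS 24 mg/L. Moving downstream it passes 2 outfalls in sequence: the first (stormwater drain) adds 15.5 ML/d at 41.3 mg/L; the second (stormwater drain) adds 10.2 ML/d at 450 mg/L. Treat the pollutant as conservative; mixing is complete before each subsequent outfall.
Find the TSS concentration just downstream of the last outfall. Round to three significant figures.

55.2 mg/L

After outfall 1: Q = 122.0 + 15.50 = 137.5 ML/d; C = (122.0·24.00 + 15.50·41.30)/137.5 = 25.95 mg/L.
After outfall 2: Q = 137.5 + 10.20 = 147.7 ML/d; C = (137.5·25.95 + 10.20·450.0)/147.7 = 55.23 mg/L.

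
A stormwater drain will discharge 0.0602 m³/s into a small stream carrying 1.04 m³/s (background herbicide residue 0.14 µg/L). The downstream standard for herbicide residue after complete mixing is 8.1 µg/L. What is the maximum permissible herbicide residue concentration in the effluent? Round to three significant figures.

At the limit, (Qr·Cr + Qe·Cₑ)/(Qr + Qe) = 8.1:
Cₑ = (1.100·8.1 − 1.040·0.1400) / 0.06020 = 145.6 µg/L.

146 µg/L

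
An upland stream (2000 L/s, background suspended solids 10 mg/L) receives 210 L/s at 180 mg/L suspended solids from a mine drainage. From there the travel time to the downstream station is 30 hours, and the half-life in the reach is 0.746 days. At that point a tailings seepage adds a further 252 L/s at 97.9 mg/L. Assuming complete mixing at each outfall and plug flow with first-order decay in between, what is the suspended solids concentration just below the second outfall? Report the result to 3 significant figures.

After mixing, C = (2000·10.00 + 210.0·180.0) / 2210 = 57800/2210 = 26.15 mg/L; combined flow 2210 L/s.
Half-life 0.746 d → k = ln 2 / 0.746 = 0.9292 d⁻¹.
First-order decay: C = 26.15·exp(−k·t) = 26.15·0.3130 = 8.187 mg/L.
At the second outfall, C = (2210·8.187 + 252.0·97.90) / (2210 + 252.0) = 17.37 mg/L.

17.4 mg/L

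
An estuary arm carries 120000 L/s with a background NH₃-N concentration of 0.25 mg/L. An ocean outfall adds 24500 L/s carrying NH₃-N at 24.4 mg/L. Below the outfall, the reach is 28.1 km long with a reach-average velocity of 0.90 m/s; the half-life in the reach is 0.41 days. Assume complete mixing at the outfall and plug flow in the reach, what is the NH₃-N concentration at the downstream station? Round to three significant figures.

Mixed concentration C = ΣQC/ΣQ = (120000·0.2500 + 24500·24.40) / 144500 = 627800/144500 = 4.345 mg/L.
Travel time t = 28.1·1000 / 0.90 = 31220 s = 8.673 h.
Half-life 0.41 d → k = ln 2 / 0.41 = 1.691 d⁻¹.
After decay, C = 4.345 × e^(−kt) = 4.345 × 0.5428 = 2.358 mg/L.

2.36 mg/L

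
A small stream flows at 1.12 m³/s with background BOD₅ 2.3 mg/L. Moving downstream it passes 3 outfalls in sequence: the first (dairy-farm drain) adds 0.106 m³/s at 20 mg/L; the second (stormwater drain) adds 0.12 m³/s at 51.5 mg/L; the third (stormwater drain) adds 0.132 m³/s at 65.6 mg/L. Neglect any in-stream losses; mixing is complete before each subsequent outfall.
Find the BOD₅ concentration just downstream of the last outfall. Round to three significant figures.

Outfall 1: combined Q = 1.226 m³/s; C = (1.120·2.300 + 0.1060·20.00)/1.226 = 3.830 mg/L.
Outfall 2: combined Q = 1.346 m³/s; C = (1.226·3.830 + 0.1200·51.50)/1.346 = 8.080 mg/L.
Outfall 3: combined Q = 1.478 m³/s; C = (1.346·8.080 + 0.1320·65.60)/1.478 = 13.22 mg/L.

13.2 mg/L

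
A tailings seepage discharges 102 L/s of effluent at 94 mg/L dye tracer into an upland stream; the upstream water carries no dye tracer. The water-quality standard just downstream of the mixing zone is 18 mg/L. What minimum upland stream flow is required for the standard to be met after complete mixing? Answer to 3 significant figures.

431 L/s

Set C_mix = 18: (Q·0 + 102.0·94.00) / (Q + 102.0) = 18
→ Q = 102.0·(94.00 − 18)/(18 − 0) = 430.7 L/s.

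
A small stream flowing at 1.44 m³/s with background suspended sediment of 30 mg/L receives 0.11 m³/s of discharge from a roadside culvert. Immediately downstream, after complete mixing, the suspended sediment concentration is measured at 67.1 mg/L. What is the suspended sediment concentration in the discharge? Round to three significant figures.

Mass balance: 1.440·30.00 + 0.1100·Cₑ = 1.550·67.10
→ Cₑ = (1.550·67.10 − 1.440·30.00) / 0.1100 = 552.8 mg/L.

553 mg/L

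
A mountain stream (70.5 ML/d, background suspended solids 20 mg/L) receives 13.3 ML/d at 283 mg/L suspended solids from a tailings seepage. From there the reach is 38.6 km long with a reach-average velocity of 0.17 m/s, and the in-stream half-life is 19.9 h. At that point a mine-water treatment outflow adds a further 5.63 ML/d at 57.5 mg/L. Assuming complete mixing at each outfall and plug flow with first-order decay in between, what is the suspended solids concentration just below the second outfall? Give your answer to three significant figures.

After mixing, C = (70.50·20.00 + 13.30·283.0) / 83.80 = 5174/83.80 = 61.74 mg/L; combined flow 83.80 ML/d.
Travel time t = 38.6·1000 / 0.17 = 227100 s = 63.07 h.
Half-life 19.9 h → k = ln 2 / 19.9 = 0.03483 h⁻¹ = 0.8360 d⁻¹.
First-order decay: C = 61.74·exp(−k·t) = 61.74·0.1111 = 6.862 mg/L.
Second outfall: C = (83.80·6.862 + 5.630·57.50)/89.43 = 10.05 mg/L.

10.1 mg/L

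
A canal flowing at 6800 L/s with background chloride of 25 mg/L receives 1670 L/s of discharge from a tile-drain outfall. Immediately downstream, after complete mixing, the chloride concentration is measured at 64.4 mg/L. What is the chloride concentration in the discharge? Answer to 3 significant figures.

Mass balance: 6800·25.00 + 1670·Cₑ = 8470·64.40
→ Cₑ = (8470·64.40 − 6800·25.00) / 1670 = 224.8 mg/L.

225 mg/L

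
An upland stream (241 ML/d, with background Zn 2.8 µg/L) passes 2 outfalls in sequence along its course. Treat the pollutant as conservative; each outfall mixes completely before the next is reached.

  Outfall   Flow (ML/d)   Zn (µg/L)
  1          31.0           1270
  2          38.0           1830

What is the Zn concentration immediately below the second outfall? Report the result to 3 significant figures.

After outfall 1: Q = 241.0 + 31.00 = 272.0 ML/d; C = (241.0·2.800 + 31.00·1270)/272.0 = 147.2 µg/L.
After outfall 2: Q = 272.0 + 38.00 = 310.0 ML/d; C = (272.0·147.2 + 38.00·1830)/310.0 = 353.5 µg/L.

353 µg/L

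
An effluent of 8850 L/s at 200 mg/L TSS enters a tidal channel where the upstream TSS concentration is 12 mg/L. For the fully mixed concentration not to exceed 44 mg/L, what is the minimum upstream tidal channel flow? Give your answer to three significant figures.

43100 L/s

Set C_mix = 44: (Q·12.00 + 8850·200.0) / (Q + 8850) = 44
→ Q = 8850·(200.0 − 44)/(44 − 12.00) = 43140 L/s.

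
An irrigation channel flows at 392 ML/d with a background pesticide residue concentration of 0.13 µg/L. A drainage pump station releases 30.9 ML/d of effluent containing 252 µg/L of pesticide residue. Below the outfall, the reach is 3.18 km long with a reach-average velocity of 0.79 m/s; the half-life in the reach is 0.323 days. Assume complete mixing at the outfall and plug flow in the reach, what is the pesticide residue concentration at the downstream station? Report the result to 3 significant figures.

16.8 µg/L

Mixed concentration C = ΣQC/ΣQ = (392.0·0.1300 + 30.90·252.0) / 422.9 = 7838/422.9 = 18.53 µg/L.
Travel time t = 3.18·1000 / 0.79 = 4025 s = 1.118 h.
Half-life 0.323 d → k = ln 2 / 0.323 = 2.146 d⁻¹.
Decay over the reach: 18.53·exp(−kt) = 18.53·0.9049 = 16.77 µg/L.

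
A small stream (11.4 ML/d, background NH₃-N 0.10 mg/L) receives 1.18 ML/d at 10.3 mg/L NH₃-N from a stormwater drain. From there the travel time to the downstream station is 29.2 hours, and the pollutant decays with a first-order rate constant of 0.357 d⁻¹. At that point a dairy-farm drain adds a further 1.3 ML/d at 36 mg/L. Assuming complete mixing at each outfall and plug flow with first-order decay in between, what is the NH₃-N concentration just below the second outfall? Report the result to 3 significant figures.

3.99 mg/L

After mixing, C = (11.40·0.1000 + 1.180·10.30) / 12.58 = 13.29/12.58 = 1.057 mg/L; combined flow 12.58 ML/d.
Decay over the reach: 1.057·exp(−kt) = 1.057·0.6477 = 0.6844 mg/L.
At the second outfall, C = (12.58·0.6844 + 1.300·36.00) / (12.58 + 1.300) = 3.992 mg/L.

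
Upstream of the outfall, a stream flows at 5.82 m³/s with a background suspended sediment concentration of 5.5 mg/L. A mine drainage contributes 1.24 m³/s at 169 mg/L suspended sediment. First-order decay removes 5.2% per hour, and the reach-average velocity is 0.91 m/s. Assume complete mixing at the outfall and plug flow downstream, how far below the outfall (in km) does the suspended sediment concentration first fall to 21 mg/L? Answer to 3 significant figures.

29.9 km

Mass balance: C = (5.820·5.500 + 1.240·169.0) / 7.060 = 241.6/7.060 = 34.22 mg/L.
5.2%/h lost → k = −ln(1 − 0.052) = 0.05340 h⁻¹.
Set 34.22·exp(−k·t) = 21 → t = ln(34.22/21)/k = 32910 s = 9.142 h.
Distance = v·t = 0.91·32910 = 29950 m = 29.95 km.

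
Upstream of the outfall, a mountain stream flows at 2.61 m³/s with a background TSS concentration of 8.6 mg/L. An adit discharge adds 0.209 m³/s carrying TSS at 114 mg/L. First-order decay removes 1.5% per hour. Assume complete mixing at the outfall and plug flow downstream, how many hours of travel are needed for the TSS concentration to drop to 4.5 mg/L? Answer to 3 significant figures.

85.6 h

Conservation of mass: C = (2.610·8.600 + 0.2090·114.0) / 2.819 = 46.27/2.819 = 16.41 mg/L.
1.5%/h lost → k = −ln(1 − 0.015) = 0.01511 h⁻¹.
16.41·exp(−k·t) = 4.5 → t = ln(16.41/4.5)/k = 308200 s = 85.62 h.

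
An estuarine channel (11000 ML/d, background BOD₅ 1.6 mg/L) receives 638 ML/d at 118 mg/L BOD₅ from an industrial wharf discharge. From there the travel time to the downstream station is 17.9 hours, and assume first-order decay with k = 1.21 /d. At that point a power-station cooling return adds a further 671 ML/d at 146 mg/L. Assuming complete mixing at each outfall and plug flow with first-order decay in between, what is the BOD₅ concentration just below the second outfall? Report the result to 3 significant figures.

11.0 mg/L

After mixing, C = (11000·1.600 + 638.0·118.0) / 11640 = 92880/11640 = 7.981 mg/L; combined flow 11640 ML/d.
Decay over the reach: 7.981·exp(−kt) = 7.981·0.4056 = 3.237 mg/L.
At the second outfall, C = (11640·3.237 + 671.0·146.0) / (11640 + 671.0) = 11.02 mg/L.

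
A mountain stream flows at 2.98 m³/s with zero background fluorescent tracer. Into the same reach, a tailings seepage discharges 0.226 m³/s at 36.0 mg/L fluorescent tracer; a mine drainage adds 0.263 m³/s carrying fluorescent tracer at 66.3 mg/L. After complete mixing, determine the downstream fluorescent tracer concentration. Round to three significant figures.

7.37 mg/L

Mixed concentration C = ΣQC/ΣQ = (2.980·0 + 0.2260·36.00 + 0.2630·66.30) / 3.469 = 25.57/3.469 = 7.372 mg/L.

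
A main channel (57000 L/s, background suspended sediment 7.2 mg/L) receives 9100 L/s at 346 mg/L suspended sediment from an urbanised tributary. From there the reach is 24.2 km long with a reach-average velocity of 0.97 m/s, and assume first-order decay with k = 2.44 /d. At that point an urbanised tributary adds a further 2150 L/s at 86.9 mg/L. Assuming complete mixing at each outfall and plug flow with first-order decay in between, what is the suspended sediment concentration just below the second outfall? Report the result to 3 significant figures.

28.5 mg/L

Conservation of mass: C = (57000·7.200 + 9100·346.0) / 66100 = 3559000/66100 = 53.84 mg/L; combined flow 66100 L/s.
Travel time t = 24.2·1000 / 0.97 = 24950 s = 6.930 h.
Applying C = C₀e^(−kt): 53.84 × 0.4943 = 26.62 mg/L.
Second outfall: C = (66100·26.62 + 2150·86.90)/68250 = 28.51 mg/L.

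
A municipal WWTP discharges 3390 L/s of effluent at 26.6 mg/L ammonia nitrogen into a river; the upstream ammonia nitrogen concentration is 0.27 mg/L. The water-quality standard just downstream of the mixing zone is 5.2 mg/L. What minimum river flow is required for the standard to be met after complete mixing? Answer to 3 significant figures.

Set C_mix = 5.2: (Q·0.2700 + 3390·26.60) / (Q + 3390) = 5.2
→ Q = 3390·(26.60 − 5.2)/(5.2 − 0.2700) = 14720 L/s.

14700 L/s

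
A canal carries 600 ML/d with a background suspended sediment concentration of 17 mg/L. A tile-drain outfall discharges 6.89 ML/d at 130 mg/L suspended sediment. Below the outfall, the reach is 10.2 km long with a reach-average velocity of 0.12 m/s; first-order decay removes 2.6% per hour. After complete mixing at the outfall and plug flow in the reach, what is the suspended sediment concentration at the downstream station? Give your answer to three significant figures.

9.82 mg/L

Flow-weighted average: C = (600.0·17.00 + 6.890·130.0) / 606.9 = 11100/606.9 = 18.28 mg/L.
Travel time t = 10.2·1000 / 0.12 = 85000 s = 23.61 h.
2.6%/h lost → k = −ln(1 − 0.026) = 0.02634 h⁻¹.
After decay, C = 18.28 × e^(−kt) = 18.28 × 0.5369 = 9.815 mg/L.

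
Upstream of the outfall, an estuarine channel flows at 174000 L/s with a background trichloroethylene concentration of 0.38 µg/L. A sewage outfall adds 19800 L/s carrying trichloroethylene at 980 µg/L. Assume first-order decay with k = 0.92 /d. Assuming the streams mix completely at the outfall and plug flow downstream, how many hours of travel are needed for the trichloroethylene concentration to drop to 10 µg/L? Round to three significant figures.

After mixing, C = (174000·0.3800 + 19800·980.0) / 193800 = 19470000/193800 = 100.5 µg/L.
100.5·exp(−k·t) = 10 → t = ln(100.5/10)/k = 216700 s = 60.19 h.

60.2 h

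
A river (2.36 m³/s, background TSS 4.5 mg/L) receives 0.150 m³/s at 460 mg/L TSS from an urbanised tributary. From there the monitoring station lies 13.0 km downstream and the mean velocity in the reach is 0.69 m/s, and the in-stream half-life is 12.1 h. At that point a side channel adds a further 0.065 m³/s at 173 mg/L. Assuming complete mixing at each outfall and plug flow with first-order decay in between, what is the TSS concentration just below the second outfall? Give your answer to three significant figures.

27.3 mg/L

After mixing, C = (2.360·4.500 + 0.1500·460.0) / 2.510 = 79.62/2.510 = 31.72 mg/L; combined flow 2.510 m³/s.
Travel time t = 13.0·1000 / 0.69 = 18840 s = 5.233 h.
Half-life 12.1 h → k = ln 2 / 12.1 = 0.05728 h⁻¹ = 1.375 d⁻¹.
Applying C = C₀e^(−kt): 31.72 × 0.7410 = 23.50 mg/L.
At the second outfall, C = (2.510·23.50 + 0.06500·173.0) / (2.510 + 0.06500) = 27.28 mg/L.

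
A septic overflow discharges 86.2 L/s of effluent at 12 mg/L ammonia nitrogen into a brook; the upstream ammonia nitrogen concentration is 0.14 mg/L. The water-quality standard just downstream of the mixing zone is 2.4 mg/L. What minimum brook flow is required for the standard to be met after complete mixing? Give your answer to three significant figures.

Set C_mix = 2.4: (Q·0.1400 + 86.20·12.00) / (Q + 86.20) = 2.4
→ Q = 86.20·(12.00 − 2.4)/(2.4 − 0.1400) = 366.2 L/s.

366 L/s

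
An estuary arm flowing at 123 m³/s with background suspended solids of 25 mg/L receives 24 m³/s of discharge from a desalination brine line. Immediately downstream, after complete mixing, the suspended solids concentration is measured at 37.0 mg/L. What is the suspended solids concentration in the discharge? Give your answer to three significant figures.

98.5 mg/L

Mass balance: 123.0·25.00 + 24.00·Cₑ = 147.0·37.00
→ Cₑ = (147.0·37.00 − 123.0·25.00) / 24.00 = 98.50 mg/L.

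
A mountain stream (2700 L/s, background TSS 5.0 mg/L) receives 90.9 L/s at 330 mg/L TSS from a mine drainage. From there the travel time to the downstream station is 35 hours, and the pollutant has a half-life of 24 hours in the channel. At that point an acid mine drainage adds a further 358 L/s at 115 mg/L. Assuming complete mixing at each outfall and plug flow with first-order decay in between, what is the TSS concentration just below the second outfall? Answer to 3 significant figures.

Conservation of mass: C = (2700·5.000 + 90.90·330.0) / 2791 = 43500/2791 = 15.59 mg/L; combined flow 2791 L/s.
Half-life 24 h → k = ln 2 / 24 = 0.02888 h⁻¹ = 0.6931 d⁻¹.
First-order decay: C = 15.59·exp(−k·t) = 15.59·0.3639 = 5.672 mg/L.
At the second outfall, C = (2791·5.672 + 358.0·115.0) / (2791 + 358.0) = 18.10 mg/L.

18.1 mg/L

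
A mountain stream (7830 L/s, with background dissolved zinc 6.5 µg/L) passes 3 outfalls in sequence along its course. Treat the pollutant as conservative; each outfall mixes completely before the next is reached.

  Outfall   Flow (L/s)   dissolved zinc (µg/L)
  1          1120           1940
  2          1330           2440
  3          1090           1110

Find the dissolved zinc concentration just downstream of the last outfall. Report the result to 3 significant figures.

587 µg/L

Outfall 1: combined Q = 8950 L/s; C = (7830·6.500 + 1120·1940)/8950 = 248.5 µg/L.
Outfall 2: combined Q = 10280 L/s; C = (8950·248.5 + 1330·2440)/10280 = 532.0 µg/L.
Outfall 3: combined Q = 11370 L/s; C = (10280·532.0 + 1090·1110)/11370 = 587.4 µg/L.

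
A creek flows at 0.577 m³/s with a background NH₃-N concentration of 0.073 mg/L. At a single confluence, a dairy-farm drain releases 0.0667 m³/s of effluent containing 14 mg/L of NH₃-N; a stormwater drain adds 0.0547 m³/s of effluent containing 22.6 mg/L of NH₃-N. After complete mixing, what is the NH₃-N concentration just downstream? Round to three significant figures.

Mixed concentration C = ΣQC/ΣQ = (0.5770·0.07300 + 0.06670·14.00 + 0.05470·22.60) / 0.6984 = 2.212/0.6984 = 3.167 mg/L.

3.17 mg/L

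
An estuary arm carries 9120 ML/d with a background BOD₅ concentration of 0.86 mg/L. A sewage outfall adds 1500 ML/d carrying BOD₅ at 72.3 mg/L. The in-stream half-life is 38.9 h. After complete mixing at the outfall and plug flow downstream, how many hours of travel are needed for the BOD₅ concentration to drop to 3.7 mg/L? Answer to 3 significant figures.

Flow-weighted average: C = (9120·0.8600 + 1500·72.30) / 10620 = 116300/10620 = 10.95 mg/L.
Half-life 38.9 h → k = ln 2 / 38.9 = 0.01782 h⁻¹ = 0.4276 d⁻¹.
10.95·exp(−k·t) = 3.7 → t = ln(10.95/3.7)/k = 219200 s = 60.89 h.

60.9 h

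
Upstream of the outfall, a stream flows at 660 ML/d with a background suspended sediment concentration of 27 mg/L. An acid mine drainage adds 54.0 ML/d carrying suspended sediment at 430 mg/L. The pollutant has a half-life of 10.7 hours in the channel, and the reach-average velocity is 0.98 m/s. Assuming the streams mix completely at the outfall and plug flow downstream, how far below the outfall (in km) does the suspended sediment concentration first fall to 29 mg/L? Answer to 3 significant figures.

Flow-weighted average: C = (660.0·27.00 + 54.00·430.0) / 714.0 = 41040/714.0 = 57.48 mg/L.
Half-life 10.7 h → k = ln 2 / 10.7 = 0.06478 h⁻¹ = 1.555 d⁻¹.
Set 57.48·exp(−k·t) = 29 → t = ln(57.48/29)/k = 38020 s = 10.56 h.
Distance = v·t = 0.98·38020 = 37260 m = 37.26 km.

37.3 km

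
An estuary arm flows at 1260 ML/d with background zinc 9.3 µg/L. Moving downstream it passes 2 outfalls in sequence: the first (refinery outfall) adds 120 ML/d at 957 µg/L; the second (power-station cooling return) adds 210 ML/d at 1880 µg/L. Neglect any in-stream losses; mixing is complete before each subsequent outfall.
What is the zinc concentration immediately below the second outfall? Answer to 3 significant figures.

328 µg/L

Outfall 1: combined Q = 1380 ML/d; C = (1260·9.300 + 120.0·957.0)/1380 = 91.71 µg/L.
Outfall 2: combined Q = 1590 ML/d; C = (1380·91.71 + 210.0·1880)/1590 = 327.9 µg/L.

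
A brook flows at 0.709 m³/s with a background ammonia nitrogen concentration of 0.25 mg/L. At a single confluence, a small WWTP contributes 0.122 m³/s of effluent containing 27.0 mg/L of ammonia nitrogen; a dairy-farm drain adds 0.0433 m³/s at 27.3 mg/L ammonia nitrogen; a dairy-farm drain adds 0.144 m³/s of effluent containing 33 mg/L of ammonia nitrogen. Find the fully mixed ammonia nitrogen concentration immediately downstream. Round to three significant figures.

After mixing, C = (0.7090·0.2500 + 0.1220·27.00 + 0.04330·27.30 + 0.1440·33.00) / 1.018 = 9.405/1.018 = 9.236 mg/L.

9.24 mg/L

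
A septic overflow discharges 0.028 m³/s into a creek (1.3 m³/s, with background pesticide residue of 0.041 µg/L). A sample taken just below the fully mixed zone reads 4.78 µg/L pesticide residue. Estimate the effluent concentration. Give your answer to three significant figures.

225 µg/L

Mass balance: 1.300·0.04100 + 0.02800·Cₑ = 1.328·4.780
→ Cₑ = (1.328·4.780 − 1.300·0.04100) / 0.02800 = 224.8 µg/L.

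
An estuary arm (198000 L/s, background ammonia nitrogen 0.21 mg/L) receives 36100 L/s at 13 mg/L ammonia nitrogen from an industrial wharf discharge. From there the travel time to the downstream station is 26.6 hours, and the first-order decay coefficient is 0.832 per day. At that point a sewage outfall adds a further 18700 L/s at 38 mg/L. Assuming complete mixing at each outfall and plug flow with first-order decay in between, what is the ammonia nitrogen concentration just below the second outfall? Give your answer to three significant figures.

Mixed concentration C = ΣQC/ΣQ = (198000·0.2100 + 36100·13.00) / 234100 = 510900/234100 = 2.182 mg/L; combined flow 234100 L/s.
Decay over the reach: 2.182·exp(−kt) = 2.182·0.3977 = 0.8678 mg/L.
At the second outfall, C = (234100·0.8678 + 18700·38.00) / (234100 + 18700) = 3.615 mg/L.

3.61 mg/L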